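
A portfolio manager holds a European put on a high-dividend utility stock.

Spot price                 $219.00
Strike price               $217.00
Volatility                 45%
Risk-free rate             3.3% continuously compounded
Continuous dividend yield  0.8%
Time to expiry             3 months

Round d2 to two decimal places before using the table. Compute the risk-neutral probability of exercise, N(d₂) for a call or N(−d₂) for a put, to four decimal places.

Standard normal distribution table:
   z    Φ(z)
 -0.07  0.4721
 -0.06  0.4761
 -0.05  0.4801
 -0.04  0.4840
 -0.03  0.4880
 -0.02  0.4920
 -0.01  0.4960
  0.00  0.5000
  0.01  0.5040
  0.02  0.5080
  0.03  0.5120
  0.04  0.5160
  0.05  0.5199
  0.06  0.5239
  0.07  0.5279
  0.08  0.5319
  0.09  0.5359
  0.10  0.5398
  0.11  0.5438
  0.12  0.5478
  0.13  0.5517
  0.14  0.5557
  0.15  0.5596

σ√T = 0.45 × 0.5000 = 0.2250
ln(S/K) + (r − q + σ²/2)T = ln(219/217) + (0.033 − 0.008 + 0.45²/2)·0.25 = 0.0092 + 0.0316 = 0.0407
d₁ = 0.0407 / 0.2250 = 0.1811 → 0.18
d₂ = d₁ − σ√T = 0.1811 − 0.2250 = -0.0439 → -0.04
Risk-neutral Pr[S_T < K] = N(−d₂) = N(0.04) = 0.5160

0.5160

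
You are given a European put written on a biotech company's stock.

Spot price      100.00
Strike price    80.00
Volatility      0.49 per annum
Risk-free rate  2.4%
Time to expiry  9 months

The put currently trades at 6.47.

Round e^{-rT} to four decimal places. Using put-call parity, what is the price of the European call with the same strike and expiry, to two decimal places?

27.89

e^(−rT) = e^(−0.024·0.75) = 0.9822
Put-call parity: C − P = S − K·e^(−rT) = 100 − 80·0.9822 = 100 − 78.5760 = 21.4240
C = P + (C − P) = 6.47 + (21.4240) = 27.8940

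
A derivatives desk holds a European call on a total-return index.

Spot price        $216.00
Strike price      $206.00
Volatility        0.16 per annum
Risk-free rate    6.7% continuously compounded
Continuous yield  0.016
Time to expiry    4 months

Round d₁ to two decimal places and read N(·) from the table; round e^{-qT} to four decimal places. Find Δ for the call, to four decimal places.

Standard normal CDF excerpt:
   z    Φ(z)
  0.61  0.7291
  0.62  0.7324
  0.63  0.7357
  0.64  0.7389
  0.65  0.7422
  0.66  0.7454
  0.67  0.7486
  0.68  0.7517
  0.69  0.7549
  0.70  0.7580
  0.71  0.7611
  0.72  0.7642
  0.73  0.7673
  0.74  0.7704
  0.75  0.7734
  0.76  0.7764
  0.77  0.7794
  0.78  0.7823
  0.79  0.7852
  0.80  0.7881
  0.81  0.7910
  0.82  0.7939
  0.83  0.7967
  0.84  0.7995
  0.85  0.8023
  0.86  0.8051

0.7663

σ√T = 0.16 × 0.5774 = 0.0924
d₁ = [ln(216/206) + (0.067 − 0.016 + ½·0.16²)·0.3333] / (σ√T) = (0.0474 + 0.0213) / 0.0924 = 0.7434 → 0.74
N(d₁) = N(0.74) = 0.7704
Δ_call = e^(−qT)·N(d₁) = 0.9947·0.7704 = 0.7663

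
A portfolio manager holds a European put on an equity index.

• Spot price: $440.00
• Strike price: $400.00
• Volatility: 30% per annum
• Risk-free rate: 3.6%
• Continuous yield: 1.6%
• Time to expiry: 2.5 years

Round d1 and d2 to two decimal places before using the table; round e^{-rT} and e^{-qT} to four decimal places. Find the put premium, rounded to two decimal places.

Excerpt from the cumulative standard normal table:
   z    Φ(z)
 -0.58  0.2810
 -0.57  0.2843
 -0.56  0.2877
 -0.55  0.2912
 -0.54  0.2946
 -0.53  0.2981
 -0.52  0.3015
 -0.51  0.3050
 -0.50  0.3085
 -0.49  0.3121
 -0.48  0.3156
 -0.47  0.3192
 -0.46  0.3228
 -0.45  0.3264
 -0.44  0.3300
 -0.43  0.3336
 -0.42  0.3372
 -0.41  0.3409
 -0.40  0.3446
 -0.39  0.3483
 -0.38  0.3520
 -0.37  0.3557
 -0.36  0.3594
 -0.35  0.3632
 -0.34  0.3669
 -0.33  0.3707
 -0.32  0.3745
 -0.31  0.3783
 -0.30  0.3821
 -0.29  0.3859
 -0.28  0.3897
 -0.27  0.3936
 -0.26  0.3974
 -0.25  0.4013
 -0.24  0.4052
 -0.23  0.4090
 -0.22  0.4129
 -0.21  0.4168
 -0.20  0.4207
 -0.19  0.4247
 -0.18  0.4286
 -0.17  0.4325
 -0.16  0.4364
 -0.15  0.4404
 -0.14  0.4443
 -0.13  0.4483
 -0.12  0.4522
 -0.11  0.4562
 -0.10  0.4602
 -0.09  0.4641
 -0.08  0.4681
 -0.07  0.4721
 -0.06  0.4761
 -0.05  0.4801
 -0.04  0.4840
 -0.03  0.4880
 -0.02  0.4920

σ√T = 0.3·√2.5 = 0.4743
ln(S/K) + (r − q + σ²/2)T = ln(440/400) + (0.036 − 0.016 + 0.3²/2)·2.5 = 0.0953 + 0.1625 = 0.2578
d₁ = 0.2578 / 0.4743 = 0.5435 which rounds to 0.54
d₂ = d₁ − σ√T = 0.5435 − 0.4743 = 0.0692 which rounds to 0.07
e^(−qT) = e^(−0.016·2.5) = 0.9608;  e^(−rT) = e^(−0.036·2.5) = 0.9139
N(−d₂) = N(-0.07) = 0.4721;  N(−d₁) = N(-0.54) = 0.2946
P = 400·0.9139·0.4721 − 440·0.9608·0.2946 = 172.5809 − 124.5427 = 48.0381

$48.04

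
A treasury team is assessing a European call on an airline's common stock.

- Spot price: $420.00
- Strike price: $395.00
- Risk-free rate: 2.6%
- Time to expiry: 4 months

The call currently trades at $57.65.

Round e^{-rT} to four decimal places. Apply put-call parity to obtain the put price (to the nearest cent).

exp(−rT) = exp(−0.026·0.3333) = 0.9914
Put-call parity: C − P = S − K·e^(−rT) = 420 − 395·0.9914 = 420 − 391.6030 = 28.3970
P = C − (C − P) = 57.65 − (28.3970) = 29.2530

$29.25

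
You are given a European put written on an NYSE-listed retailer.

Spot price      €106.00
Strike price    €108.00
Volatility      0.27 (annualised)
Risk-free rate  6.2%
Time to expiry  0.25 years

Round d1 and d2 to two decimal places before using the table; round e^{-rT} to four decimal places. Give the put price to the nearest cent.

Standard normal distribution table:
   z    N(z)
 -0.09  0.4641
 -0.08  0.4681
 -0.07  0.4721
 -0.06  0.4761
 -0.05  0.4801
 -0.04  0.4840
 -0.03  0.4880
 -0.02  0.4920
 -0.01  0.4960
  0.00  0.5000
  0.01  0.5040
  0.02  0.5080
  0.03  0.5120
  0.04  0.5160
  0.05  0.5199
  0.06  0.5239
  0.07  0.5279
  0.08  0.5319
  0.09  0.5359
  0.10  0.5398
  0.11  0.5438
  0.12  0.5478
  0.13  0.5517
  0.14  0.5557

€5.68

σ√T = 0.27·√0.25 = 0.1350
d₁ = [ln(106/108) + (0.062 + 0.27²/2)·0.25] / 0.1350 = [-0.0187 + 0.0246] / 0.1350 = 0.0439 which rounds to 0.04
d₂ = d₁ − σ√T = 0.0439 − 0.1350 = -0.0911 which rounds to -0.09
exp(−rT) = exp(−0.062·0.25) = 0.9846
N(−d₂) = N(0.09) = 0.5359;  N(−d₁) = N(-0.04) = 0.4840
P = 108·0.9846·0.5359 − 106·0.4840 = 56.9859 − 51.3040 = 5.6819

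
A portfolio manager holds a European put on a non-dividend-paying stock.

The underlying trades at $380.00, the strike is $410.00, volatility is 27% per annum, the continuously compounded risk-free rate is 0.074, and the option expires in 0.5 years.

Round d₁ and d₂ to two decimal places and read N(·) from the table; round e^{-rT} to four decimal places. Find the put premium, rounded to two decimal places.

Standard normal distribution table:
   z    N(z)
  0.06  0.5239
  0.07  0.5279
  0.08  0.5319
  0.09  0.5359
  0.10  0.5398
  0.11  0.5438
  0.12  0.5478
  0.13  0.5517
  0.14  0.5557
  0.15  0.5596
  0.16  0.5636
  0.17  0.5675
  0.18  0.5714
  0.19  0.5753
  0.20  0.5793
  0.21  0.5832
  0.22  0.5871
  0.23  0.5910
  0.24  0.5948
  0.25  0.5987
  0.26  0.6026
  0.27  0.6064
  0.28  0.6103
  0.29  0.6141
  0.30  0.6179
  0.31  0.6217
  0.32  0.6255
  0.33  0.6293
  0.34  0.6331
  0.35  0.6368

$37.50

σ√T = 0.27 × 0.7071 = 0.1909
ln(S/K) + (r + σ²/2)T = ln(380/410) + (0.074 + 0.27²/2)·0.5 = -0.0760 + 0.0552 = -0.0208
d₁ = -0.0208 / 0.1909 = -0.1087 which rounds to -0.11
d₂ = d₁ − σ√T = -0.1087 − 0.1909 = -0.2997 which rounds to -0.30
e^(−rT) = e^(−0.074·0.5) = 0.9637
P = 410·0.9637·N(0.30) − 380·N(0.11) = 410·0.9637·0.6179 − 380·0.5438 = 244.1428 − 206.6440 = 37.4988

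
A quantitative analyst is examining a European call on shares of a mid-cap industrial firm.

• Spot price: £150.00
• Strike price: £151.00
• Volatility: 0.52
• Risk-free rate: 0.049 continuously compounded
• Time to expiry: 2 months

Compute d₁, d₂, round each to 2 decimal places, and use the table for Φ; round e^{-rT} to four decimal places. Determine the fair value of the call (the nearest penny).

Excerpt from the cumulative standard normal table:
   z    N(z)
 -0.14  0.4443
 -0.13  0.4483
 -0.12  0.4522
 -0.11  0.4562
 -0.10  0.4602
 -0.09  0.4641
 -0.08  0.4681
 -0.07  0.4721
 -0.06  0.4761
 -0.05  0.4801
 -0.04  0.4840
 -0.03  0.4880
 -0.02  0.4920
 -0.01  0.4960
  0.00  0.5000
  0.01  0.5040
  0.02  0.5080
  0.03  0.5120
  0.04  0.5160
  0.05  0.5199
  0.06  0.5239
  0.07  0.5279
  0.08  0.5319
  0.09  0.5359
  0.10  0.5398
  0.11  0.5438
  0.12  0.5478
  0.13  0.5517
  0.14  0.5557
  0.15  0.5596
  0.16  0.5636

σ√T = 0.52 × 0.4082 = 0.2123
ln(S/K) + (r + σ²/2)T = ln(150/151) + (0.049 + 0.52²/2)·0.1667 = -0.0066 + 0.0307 = 0.0241
d₁ = 0.0241 / 0.2123 = 0.1133 which rounds to 0.11
d₂ = d₁ − σ√T = 0.1133 − 0.2123 = -0.0990 which rounds to -0.10
e^(−rT) = e^(−0.049·0.1667) = 0.9919
N(d₁) = N(0.11) = 0.5438;  N(d₂) = N(-0.10) = 0.4602
C = 150·0.5438 − 151·0.9919·0.4602 = 81.5700 − 68.9273 = 12.6427

£12.64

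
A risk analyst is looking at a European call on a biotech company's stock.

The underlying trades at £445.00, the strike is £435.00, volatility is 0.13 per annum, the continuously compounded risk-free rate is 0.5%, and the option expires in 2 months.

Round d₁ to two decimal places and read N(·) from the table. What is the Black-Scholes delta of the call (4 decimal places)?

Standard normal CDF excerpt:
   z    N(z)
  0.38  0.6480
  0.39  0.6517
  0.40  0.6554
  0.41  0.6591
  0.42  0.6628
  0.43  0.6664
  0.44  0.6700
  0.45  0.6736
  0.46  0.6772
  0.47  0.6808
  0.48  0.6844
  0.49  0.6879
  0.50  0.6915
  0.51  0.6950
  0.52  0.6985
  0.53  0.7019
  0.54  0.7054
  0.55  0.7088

0.6808

T = 0.1667;  σ√T = 0.0531
d₁ = [ln(445/435) + (0.005 + 0.13²/2)·0.1667] / 0.0531 = [0.0227 + 0.0022] / 0.0531 = 0.4705 ⇒ 0.47
N(d₁) = N(0.47) = 0.6808
Δ_call = N(d₁) = 0.6808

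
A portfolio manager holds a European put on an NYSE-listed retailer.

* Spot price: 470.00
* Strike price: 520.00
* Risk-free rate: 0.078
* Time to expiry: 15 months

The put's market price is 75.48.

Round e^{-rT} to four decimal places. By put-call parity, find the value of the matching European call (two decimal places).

73.79

exp(−rT) = exp(−0.078·1.25) = 0.9071
Put-call parity: C − P = S − K·e^(−rT) = 470 − 520·0.9071 = 470 − 471.6920 = -1.6920
C = P + (C − P) = 75.48 + (-1.6920) = 73.7880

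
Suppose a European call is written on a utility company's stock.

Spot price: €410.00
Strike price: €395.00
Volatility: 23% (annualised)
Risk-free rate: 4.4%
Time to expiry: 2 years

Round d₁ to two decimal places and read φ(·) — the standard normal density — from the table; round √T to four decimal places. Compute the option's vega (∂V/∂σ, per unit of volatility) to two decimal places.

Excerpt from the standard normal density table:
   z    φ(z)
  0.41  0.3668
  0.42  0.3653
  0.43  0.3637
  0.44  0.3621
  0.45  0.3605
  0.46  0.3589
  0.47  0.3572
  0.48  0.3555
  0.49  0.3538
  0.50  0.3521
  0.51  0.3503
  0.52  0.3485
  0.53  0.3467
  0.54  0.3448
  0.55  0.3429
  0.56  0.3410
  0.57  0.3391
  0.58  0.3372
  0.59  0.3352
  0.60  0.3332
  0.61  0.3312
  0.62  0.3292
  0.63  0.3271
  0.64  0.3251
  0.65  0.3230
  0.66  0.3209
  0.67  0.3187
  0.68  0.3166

σ√T = 0.23 × 1.4142 = 0.3253
d₁ = [ln(410/395) + (0.044 + 0.23²/2)·2] / 0.3253 = [0.0373 + 0.1409] / 0.3253 = 0.5478 ≈ 0.55
√T = √2 = 1.4142
φ(d₁) = φ(0.55) = 0.3429
vega = S·φ(d₁)·√T = 410·0.3429·1.4142 = 198.8210
(Call and put vega coincide under Black-Scholes.)

198.82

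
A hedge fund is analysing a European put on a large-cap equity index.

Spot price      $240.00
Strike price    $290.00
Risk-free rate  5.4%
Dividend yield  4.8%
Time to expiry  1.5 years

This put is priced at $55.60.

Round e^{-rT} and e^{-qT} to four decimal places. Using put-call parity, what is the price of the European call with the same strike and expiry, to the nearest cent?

$11.48

e^(−qT) = e^(−0.048·1.5) = 0.9305;  e^(−rT) = e^(−0.054·1.5) = 0.9222
Put-call parity: C − P = S·e^(−qT) − K·e^(−rT) = 240·0.9305 − 290·0.9222 = 223.3200 − 267.4380 = -44.1180
C = P + (C − P) = 55.60 + (-44.1180) = 11.4820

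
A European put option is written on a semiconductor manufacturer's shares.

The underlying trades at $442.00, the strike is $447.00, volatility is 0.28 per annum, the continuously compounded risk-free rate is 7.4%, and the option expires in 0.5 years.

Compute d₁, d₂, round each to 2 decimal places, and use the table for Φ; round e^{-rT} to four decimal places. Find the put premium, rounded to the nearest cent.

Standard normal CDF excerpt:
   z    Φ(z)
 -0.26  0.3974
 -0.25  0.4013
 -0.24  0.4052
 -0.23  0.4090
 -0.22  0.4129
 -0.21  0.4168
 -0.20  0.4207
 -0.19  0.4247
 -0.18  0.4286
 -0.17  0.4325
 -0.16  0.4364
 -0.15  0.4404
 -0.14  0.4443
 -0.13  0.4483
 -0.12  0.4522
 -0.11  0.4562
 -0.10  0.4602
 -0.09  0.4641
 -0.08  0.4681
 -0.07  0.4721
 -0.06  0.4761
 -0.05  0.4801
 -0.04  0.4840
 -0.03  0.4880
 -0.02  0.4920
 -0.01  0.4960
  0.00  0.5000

$29.44

σ√T = 0.28 × 0.7071 = 0.1980
d₁ = [ln(442/447) + (0.074 + 0.28²/2)·0.5] / 0.1980 = [-0.0112 + 0.0566] / 0.1980 = 0.2291 ≈ 0.23
d₂ = d₁ − σ√T = 0.2291 − 0.1980 = 0.0311 ≈ 0.03
exp(−rT) = exp(−0.074·0.5) = 0.9637
N(−d₂) = N(-0.03) = 0.4880;  N(−d₁) = N(-0.23) = 0.4090
P = 447·0.9637·0.4880 − 442·0.4090 = 210.2177 − 180.7780 = 29.4397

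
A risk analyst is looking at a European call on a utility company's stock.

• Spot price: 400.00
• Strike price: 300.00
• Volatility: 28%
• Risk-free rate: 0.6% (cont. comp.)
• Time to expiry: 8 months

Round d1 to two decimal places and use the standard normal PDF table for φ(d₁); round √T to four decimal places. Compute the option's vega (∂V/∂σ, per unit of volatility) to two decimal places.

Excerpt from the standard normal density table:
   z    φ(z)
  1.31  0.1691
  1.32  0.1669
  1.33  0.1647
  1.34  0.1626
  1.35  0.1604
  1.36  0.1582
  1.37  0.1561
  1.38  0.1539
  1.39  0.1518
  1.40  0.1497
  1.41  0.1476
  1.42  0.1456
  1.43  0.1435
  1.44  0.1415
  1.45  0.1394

49.58

σ√T = 0.28 × 0.8165 = 0.2286
d₁ = [ln(400/300) + (0.006 + 0.28²/2)·0.6667] / 0.2286 = [0.2877 + 0.0301] / 0.2286 = 1.3902 ≈ 1.39
√T = √0.6667 = 0.8165
φ(d₁) = φ(1.39) = 0.1518
vega = S·φ(d₁)·√T = 400·0.1518·0.8165 = 49.5779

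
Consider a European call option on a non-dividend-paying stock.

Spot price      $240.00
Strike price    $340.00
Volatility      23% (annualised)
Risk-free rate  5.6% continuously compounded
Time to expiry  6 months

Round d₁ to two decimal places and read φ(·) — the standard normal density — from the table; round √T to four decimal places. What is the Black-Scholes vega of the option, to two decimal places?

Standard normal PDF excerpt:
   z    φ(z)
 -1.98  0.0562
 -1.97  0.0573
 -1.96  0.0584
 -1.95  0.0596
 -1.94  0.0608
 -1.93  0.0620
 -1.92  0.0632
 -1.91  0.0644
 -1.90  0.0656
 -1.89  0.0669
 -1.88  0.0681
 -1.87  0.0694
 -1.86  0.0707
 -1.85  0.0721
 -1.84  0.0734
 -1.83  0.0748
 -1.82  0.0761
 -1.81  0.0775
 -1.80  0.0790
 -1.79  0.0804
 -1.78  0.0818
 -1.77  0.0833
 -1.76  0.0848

11.35

T = 0.5;  σ√T = 0.1626
d₁ = [ln(240/340) + (0.056 + 0.23²/2)·0.5] / 0.1626 = [-0.3483 + 0.0412] / 0.1626 = -1.8882 → -1.89
√T = √0.5 = 0.7071
φ(d₁) = φ(-1.89) = 0.0669
vega = S·φ(d₁)·√T = 240·0.0669·0.7071 = 11.3532
(The put has the same vega.)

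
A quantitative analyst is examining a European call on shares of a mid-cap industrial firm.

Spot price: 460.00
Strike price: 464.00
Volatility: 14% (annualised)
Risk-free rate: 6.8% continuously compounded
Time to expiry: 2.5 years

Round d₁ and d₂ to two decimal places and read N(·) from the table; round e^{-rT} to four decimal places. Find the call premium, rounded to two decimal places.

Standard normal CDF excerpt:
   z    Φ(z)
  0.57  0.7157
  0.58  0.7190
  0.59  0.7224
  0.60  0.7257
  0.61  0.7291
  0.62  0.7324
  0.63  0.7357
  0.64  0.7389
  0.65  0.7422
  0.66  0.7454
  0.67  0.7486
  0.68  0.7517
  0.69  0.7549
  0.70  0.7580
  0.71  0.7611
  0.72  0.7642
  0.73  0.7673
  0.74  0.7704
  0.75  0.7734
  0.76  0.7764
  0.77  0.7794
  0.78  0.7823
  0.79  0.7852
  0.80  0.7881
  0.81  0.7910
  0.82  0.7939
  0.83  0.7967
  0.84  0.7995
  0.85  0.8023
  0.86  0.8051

81.05

T = 2.5;  σ√T = 0.2214
d₁ = [ln(460/464) + (0.068 + 0.14²/2)·2.5] / 0.2214 = [-0.0087 + 0.1945] / 0.2214 = 0.8395 which rounds to 0.84
d₂ = d₁ − σ√T = 0.8395 − 0.2214 = 0.6182 which rounds to 0.62
e^(−rT) = e^(−0.068·2.5) = 0.8437
N(d₁) = N(0.84) = 0.7995;  N(d₂) = N(0.62) = 0.7324
C = 460·0.7995 − 464·0.8437·0.7324 = 367.7700 − 286.7176 = 81.0524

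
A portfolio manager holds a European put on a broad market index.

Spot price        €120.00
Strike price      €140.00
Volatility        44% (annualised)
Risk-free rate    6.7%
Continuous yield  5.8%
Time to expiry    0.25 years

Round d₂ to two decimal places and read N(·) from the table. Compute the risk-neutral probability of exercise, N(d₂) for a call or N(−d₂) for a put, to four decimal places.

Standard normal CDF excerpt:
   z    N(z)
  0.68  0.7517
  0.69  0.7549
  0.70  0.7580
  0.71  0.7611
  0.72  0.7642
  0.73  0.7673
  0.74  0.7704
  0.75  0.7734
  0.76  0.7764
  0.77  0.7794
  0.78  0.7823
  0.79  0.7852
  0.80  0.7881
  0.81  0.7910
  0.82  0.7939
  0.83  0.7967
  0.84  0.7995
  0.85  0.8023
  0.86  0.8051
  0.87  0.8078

0.7881

σ√T = 0.44·√0.25 = 0.2200
d₁ = [ln(120/140) + (0.067 − 0.058 + 0.44²/2)·0.25] / 0.2200 = [-0.1542 + 0.0265] / 0.2200 = -0.5805 ≈ -0.58
d₂ = d₁ − σ√T = -0.5805 − 0.2200 = -0.8005 ≈ -0.80
Pr(exercise) under Q = N(−d₂) = N(0.80) = 0.7881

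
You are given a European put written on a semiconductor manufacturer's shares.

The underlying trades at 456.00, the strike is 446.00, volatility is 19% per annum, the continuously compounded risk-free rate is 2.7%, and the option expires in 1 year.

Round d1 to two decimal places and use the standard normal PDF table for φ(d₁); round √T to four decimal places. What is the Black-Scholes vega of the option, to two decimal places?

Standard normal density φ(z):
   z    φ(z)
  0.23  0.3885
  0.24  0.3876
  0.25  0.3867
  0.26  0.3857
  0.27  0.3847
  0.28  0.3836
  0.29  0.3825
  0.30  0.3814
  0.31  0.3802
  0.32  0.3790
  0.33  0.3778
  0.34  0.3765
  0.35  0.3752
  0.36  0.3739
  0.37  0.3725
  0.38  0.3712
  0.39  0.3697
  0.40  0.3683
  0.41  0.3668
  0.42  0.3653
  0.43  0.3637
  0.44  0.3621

T = 1;  σ√T = 0.1900
d₁ = [ln(456/446) + (0.027 + 0.19²/2)·1] / 0.1900 = [0.0222 + 0.0450] / 0.1900 = 0.3538 → 0.35
√T = √1 = 1.0000
φ(d₁) = φ(0.35) = 0.3752
vega = S·φ(d₁)·√T = 456·0.3752·1.0000 = 171.0912

171.09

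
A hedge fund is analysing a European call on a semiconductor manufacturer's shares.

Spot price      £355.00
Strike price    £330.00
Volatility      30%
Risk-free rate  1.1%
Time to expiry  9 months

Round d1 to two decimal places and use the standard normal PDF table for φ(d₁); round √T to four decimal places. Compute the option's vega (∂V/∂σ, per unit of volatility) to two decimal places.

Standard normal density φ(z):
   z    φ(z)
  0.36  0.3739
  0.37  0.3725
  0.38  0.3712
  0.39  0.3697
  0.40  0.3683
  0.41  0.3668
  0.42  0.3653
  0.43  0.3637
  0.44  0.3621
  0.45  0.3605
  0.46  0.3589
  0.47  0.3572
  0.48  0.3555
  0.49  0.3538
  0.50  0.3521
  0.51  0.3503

σ√T = 0.3 × 0.8660 = 0.2598
d₁ = [ln(355/330) + (0.011 + ½·0.3²)·0.75] / (σ√T) = (0.0730 + 0.0420) / 0.2598 = 0.4427 ⇒ 0.44
√T = √0.75 = 0.8660
φ(d₁) = φ(0.44) = 0.3621
vega = S·φ(d₁)·√T = 355·0.3621·0.8660 = 111.3204

111.32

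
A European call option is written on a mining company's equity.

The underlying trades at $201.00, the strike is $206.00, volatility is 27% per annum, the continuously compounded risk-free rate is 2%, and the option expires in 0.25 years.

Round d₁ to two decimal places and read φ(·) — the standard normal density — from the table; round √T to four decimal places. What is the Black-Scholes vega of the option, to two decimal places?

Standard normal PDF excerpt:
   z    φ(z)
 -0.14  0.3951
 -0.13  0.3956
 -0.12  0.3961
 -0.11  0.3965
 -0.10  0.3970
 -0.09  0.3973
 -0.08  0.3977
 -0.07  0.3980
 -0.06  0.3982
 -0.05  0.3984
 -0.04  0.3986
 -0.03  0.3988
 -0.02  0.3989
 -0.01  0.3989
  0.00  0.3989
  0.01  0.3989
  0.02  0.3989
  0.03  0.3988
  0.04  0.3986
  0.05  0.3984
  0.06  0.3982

39.97

T = 0.25;  σ√T = 0.1350
ln(S/K) + (r + σ²/2)T = ln(201/206) + (0.02 + 0.27²/2)·0.25 = -0.0246 + 0.0141 = -0.0105
d₁ = -0.0105 / 0.1350 = -0.0775 ⇒ -0.08
√T = √0.25 = 0.5000
φ(d₁) = φ(-0.08) = 0.3977
vega = S·φ(d₁)·√T = 201·0.3977·0.5000 = 39.9689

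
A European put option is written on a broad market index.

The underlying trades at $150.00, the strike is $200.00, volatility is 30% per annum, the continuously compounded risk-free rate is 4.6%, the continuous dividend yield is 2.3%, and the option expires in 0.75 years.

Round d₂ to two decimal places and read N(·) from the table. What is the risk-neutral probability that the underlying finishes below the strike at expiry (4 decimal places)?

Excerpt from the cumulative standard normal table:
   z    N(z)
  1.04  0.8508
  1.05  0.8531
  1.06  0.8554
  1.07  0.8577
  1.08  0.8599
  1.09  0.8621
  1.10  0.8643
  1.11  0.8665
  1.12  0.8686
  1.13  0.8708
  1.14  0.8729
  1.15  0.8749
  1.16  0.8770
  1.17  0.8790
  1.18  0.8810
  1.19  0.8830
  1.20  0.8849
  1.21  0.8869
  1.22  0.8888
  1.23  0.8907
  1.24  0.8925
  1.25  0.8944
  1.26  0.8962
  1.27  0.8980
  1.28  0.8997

0.8790

σ√T = 0.3 × 0.8660 = 0.2598
d₁ = [ln(150/200) + (0.046 − 0.023 + ½·0.3²)·0.75] / (σ√T) = (-0.2877 + 0.0510) / 0.2598 = -0.9110 ⇒ -0.91
d₂ = -0.9110 − 0.2598 = -1.1708 ⇒ -1.17
Pr(exercise) under Q = N(−d₂) = N(1.17) = 0.8790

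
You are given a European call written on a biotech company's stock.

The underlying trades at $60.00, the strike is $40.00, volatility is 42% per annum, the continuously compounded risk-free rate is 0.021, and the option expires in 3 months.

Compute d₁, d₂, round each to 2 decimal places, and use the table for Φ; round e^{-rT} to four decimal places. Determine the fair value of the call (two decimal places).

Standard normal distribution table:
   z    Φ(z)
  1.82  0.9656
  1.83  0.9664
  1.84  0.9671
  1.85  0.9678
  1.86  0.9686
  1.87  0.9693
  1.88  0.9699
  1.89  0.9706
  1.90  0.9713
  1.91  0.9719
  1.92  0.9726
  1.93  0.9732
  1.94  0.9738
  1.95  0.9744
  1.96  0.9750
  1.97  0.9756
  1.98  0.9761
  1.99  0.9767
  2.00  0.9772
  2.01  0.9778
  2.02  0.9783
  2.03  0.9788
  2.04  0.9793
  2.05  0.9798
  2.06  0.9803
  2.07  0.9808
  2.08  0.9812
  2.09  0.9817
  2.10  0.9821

$20.31

T = 0.25;  σ√T = 0.2100
ln(S/K) + (r + σ²/2)T = ln(60/40) + (0.021 + 0.42²/2)·0.25 = 0.4055 + 0.0273 = 0.4328
d₁ = 0.4328 / 0.2100 = 2.0608 ⇒ 2.06
d₂ = d₁ − σ√T = 2.0608 − 0.2100 = 1.8508 ⇒ 1.85
exp(−rT) = exp(−0.021·0.25) = 0.9948
C = 60·N(2.06) − 40·0.9948·N(1.85) = 60·0.9803 − 40·0.9948·0.9678 = 58.8180 − 38.5107 = 20.3073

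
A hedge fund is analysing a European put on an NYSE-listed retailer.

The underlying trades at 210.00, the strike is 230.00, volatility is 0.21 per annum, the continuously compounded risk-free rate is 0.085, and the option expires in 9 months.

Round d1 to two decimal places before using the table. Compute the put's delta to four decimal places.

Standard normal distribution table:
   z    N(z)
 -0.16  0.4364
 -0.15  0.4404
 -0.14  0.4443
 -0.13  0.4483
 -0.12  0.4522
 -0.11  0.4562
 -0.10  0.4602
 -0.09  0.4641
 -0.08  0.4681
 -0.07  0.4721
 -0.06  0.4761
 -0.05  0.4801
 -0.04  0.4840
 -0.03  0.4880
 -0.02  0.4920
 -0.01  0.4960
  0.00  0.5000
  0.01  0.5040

-0.5239

T = 0.75;  σ√T = 0.1819
d₁ = [ln(210/230) + (0.085 + ½·0.21²)·0.75] / (σ√T) = (-0.0910 + 0.0803) / 0.1819 = -0.0587 ⇒ -0.06
N(d₁) = N(-0.06) = 0.4761
Δ_put = N(d₁) − 1 = 0.4761 − 1 = -0.5239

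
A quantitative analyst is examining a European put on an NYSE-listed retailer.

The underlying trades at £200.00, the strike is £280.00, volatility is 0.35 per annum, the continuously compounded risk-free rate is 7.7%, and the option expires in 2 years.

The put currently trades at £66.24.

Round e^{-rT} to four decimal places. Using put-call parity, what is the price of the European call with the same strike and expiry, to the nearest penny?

£26.20

e^(−rT) = e^(−0.077·2) = 0.8573
Put-call parity: C − P = S − K·e^(−rT) = 200 − 280·0.8573 = 200 − 240.0440 = -40.0440
C = P + (C − P) = 66.24 + (-40.0440) = 26.1960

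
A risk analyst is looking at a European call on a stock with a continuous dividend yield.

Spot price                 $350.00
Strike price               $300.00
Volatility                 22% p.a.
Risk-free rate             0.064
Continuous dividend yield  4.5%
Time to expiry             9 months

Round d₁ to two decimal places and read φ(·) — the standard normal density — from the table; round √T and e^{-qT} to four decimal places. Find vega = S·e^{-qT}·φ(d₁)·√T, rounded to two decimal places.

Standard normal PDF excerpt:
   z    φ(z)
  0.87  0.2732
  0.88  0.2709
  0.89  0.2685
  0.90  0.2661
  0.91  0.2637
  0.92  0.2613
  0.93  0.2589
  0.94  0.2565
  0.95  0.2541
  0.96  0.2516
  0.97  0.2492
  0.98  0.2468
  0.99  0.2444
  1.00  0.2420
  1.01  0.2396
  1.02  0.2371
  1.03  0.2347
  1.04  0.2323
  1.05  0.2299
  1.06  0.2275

σ√T = 0.22·√0.75 = 0.1905
d₁ = [ln(350/300) + (0.064 − 0.045 + ½·0.22²)·0.75] / (σ√T) = (0.1542 + 0.0324) / 0.1905 = 0.9791 which rounds to 0.98
√T = √0.75 = 0.8660
φ(d₁) = φ(0.98) = 0.2468
e^(−qT) = e^(−0.045·0.75) = 0.9668
vega = S·e^(−qT)·φ(d₁)·√T = 350·0.9668·0.2468·0.8660 = 72.3216

72.32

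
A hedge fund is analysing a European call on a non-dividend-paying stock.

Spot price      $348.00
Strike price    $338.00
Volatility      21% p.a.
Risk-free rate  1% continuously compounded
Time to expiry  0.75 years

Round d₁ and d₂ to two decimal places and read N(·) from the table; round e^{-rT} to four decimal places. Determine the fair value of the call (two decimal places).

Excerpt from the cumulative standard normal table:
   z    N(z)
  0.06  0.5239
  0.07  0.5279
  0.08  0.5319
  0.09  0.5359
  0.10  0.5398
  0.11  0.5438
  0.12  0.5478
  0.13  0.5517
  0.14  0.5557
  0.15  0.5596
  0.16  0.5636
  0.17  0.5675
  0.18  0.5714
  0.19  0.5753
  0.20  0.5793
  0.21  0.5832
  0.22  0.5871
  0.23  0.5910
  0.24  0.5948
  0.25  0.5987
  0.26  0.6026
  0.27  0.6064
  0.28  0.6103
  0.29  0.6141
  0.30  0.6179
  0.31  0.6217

$31.28

σ√T = 0.21 × 0.8660 = 0.1819
d₁ = [ln(348/338) + (0.01 + 0.21²/2)·0.75] / 0.1819 = [0.0292 + 0.0240] / 0.1819 = 0.2925 which rounds to 0.29
d₂ = d₁ − σ√T = 0.2925 − 0.1819 = 0.1106 which rounds to 0.11
exp(−rT) = exp(−0.01·0.75) = 0.9925
C = 348·N(0.29) − 338·0.9925·N(0.11) = 348·0.6141 − 338·0.9925·0.5438 = 213.7068 − 182.4259 = 31.2809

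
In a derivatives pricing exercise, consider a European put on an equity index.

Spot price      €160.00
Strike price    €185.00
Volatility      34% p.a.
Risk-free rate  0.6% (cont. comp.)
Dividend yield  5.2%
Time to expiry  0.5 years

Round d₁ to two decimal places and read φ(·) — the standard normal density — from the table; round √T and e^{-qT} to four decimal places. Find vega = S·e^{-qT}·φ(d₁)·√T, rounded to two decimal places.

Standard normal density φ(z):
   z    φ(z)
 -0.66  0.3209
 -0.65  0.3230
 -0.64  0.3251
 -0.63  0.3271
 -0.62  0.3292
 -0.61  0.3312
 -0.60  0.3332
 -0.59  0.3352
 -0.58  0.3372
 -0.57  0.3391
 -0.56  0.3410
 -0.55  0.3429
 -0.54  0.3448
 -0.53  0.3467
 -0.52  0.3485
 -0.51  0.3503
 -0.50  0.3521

37.17

σ√T = 0.34 × 0.7071 = 0.2404
d₁ = [ln(160/185) + (0.006 − 0.052 + 0.34²/2)·0.5] / 0.2404 = [-0.1452 + 0.0059] / 0.2404 = -0.5793 → -0.58
√T = √0.5 = 0.7071
φ(d₁) = φ(-0.58) = 0.3372
exp(−qT) = exp(−0.052·0.5) = 0.9743
vega = S·exp(−qT)·φ(d₁)·√T = 160·0.9743·0.3372·0.7071 = 37.1690
(The call has the same vega.)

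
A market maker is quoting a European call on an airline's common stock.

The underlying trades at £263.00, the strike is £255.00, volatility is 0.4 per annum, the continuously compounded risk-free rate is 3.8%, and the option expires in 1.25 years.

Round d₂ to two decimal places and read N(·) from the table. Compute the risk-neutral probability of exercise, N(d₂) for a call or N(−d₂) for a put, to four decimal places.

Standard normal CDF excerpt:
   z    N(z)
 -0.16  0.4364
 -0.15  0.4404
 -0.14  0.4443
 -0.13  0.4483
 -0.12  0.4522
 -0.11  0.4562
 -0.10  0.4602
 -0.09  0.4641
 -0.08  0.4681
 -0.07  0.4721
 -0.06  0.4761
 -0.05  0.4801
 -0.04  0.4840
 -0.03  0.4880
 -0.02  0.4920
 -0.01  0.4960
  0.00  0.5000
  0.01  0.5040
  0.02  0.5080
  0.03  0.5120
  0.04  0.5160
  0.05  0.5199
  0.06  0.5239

T = 1.25;  σ√T = 0.4472
d₁ = [ln(263/255) + (0.038 + 0.4²/2)·1.25] / 0.4472 = [0.0309 + 0.1475] / 0.4472 = 0.3989 which rounds to 0.40
d₂ = d₁ − σ√T = 0.3989 − 0.4472 = -0.0483 which rounds to -0.05
Pr(exercise) under Q = N(d₂) = 0.4801

0.4801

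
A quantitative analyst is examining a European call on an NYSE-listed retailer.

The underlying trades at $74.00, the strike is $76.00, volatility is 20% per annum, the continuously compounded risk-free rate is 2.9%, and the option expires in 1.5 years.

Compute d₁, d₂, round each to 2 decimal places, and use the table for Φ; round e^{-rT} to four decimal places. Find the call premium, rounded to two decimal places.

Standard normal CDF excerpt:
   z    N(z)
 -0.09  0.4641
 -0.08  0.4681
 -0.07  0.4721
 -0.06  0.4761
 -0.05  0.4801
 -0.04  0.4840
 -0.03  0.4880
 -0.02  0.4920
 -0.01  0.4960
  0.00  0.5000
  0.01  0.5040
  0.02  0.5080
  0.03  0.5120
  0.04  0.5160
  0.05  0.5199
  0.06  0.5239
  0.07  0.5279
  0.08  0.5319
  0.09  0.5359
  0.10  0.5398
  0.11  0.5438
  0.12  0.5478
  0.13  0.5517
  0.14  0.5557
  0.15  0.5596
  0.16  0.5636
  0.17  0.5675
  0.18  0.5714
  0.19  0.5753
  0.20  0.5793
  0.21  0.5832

$7.64

T = 1.5;  σ√T = 0.2449
d₁ = [ln(74/76) + (0.029 + 0.2²/2)·1.5] / 0.2449 = [-0.0267 + 0.0735] / 0.2449 = 0.1912 ⇒ 0.19
d₂ = d₁ − σ√T = 0.1912 − 0.2449 = -0.0538 ⇒ -0.05
exp(−rT) = exp(−0.029·1.5) = 0.9574
C = 74·N(0.19) − 76·0.9574·N(-0.05) = 74·0.5753 − 76·0.9574·0.4801 = 42.5722 − 34.9332 = 7.6390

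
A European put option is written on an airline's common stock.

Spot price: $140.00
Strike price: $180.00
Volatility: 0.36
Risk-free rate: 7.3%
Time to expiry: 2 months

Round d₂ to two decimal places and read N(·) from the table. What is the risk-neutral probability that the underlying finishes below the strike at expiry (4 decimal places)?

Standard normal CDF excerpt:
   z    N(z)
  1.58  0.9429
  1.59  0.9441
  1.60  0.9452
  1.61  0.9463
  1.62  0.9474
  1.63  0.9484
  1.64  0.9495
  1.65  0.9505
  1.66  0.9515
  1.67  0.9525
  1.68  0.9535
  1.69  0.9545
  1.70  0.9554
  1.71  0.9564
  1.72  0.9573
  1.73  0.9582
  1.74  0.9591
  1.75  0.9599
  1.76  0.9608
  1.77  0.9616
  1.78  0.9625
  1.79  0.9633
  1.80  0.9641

0.9554

σ√T = 0.36·√0.1667 = 0.1470
d₁ = [ln(140/180) + (0.073 + 0.36²/2)·0.1667] / 0.1470 = [-0.2513 + 0.0230] / 0.1470 = -1.5537 → -1.55
d₂ = d₁ − σ√T = -1.5537 − 0.1470 = -1.7007 → -1.70
Risk-neutral Pr[S_T < K] = N(−d₂) = N(1.70) = 0.9554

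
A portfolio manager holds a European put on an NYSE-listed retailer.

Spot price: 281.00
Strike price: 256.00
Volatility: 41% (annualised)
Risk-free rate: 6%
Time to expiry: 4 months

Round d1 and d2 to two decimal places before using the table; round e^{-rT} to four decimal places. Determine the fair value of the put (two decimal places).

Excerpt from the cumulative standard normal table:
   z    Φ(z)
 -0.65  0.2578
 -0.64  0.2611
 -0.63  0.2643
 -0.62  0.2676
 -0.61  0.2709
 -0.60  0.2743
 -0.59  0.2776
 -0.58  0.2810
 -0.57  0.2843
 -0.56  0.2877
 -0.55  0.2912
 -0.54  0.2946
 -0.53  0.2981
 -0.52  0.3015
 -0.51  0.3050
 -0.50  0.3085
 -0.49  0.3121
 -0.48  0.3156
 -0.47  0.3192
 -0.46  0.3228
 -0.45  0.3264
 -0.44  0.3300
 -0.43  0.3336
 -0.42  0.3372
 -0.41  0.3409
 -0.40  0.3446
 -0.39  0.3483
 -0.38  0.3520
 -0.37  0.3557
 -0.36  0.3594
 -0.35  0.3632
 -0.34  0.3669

13.11

σ√T = 0.41 × 0.5774 = 0.2367
d₁ = [ln(281/256) + (0.06 + 0.41²/2)·0.3333] / 0.2367 = [0.0932 + 0.0480] / 0.2367 = 0.5965 which rounds to 0.60
d₂ = d₁ − σ√T = 0.5965 − 0.2367 = 0.3598 which rounds to 0.36
exp(−rT) = exp(−0.06·0.3333) = 0.9802
P = 256·0.9802·N(-0.36) − 281·N(-0.60) = 256·0.9802·0.3594 − 281·0.2743 = 90.1847 − 77.0783 = 13.1064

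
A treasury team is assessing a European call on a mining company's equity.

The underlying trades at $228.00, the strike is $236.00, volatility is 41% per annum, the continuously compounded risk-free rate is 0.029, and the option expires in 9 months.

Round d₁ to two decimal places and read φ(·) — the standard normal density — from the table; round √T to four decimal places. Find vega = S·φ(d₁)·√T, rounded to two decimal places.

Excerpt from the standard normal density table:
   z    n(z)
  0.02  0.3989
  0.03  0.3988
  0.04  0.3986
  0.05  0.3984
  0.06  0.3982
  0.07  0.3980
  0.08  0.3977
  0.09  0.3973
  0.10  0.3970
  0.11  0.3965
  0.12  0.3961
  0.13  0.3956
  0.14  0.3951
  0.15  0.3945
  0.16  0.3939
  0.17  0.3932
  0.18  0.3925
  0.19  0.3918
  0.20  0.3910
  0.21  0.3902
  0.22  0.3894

σ√T = 0.41 × 0.8660 = 0.3551
d₁ = [ln(228/236) + (0.029 + ½·0.41²)·0.75] / (σ√T) = (-0.0345 + 0.0848) / 0.3551 = 0.1417 → 0.14
√T = √0.75 = 0.8660
φ(d₁) = φ(0.14) = 0.3951
vega = S·φ(d₁)·√T = 228·0.3951·0.8660 = 78.0117

78.01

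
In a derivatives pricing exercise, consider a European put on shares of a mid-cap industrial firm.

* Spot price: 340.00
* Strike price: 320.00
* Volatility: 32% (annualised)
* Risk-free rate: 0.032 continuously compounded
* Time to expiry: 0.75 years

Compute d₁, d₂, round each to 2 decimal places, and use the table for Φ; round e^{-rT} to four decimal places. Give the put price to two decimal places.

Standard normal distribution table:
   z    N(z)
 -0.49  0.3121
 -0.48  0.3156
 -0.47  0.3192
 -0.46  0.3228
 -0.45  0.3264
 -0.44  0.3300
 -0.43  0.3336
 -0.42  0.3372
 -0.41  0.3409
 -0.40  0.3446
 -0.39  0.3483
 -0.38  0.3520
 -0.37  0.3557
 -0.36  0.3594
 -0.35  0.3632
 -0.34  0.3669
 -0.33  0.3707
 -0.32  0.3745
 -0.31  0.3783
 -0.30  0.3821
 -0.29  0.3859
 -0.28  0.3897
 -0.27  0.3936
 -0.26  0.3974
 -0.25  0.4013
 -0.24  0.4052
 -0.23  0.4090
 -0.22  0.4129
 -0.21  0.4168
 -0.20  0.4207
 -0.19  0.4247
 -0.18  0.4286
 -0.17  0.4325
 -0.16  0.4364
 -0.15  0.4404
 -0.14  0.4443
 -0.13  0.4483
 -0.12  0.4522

22.92

σ√T = 0.32 × 0.8660 = 0.2771
d₁ = [ln(340/320) + (0.032 + ½·0.32²)·0.75] / (σ√T) = (0.0606 + 0.0624) / 0.2771 = 0.4439 → 0.44
d₂ = 0.4439 − 0.2771 = 0.1668 → 0.17
exp(−rT) = exp(−0.032·0.75) = 0.9763
N(−d₂) = N(-0.17) = 0.4325;  N(−d₁) = N(-0.44) = 0.3300
P = 320·0.9763·0.4325 − 340·0.3300 = 135.1199 − 112.2000 = 22.9199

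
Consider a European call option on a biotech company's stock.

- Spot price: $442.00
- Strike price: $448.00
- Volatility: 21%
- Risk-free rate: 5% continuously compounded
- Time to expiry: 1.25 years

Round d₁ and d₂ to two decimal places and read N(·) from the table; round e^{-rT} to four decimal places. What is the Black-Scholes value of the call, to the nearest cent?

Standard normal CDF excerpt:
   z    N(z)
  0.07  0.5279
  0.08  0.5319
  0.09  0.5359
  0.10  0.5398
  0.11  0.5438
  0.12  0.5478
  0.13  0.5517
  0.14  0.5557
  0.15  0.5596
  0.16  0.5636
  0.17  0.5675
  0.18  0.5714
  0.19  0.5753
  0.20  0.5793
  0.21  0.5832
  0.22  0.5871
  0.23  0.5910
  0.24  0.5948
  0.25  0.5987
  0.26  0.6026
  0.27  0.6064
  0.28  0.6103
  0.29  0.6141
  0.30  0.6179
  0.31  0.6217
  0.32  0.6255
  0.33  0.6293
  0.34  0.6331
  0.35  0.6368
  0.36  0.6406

σ√T = 0.21 × 1.1180 = 0.2348
d₁ = [ln(442/448) + (0.05 + 0.21²/2)·1.25] / 0.2348 = [-0.0135 + 0.0901] / 0.2348 = 0.3262 → 0.33
d₂ = d₁ − σ√T = 0.3262 − 0.2348 = 0.0914 → 0.09
e^(−rT) = e^(−0.05·1.25) = 0.9394
C = 442·N(0.33) − 448·0.9394·N(0.09) = 442·0.6293 − 448·0.9394·0.5359 = 278.1506 − 225.5342 = 52.6164

$52.62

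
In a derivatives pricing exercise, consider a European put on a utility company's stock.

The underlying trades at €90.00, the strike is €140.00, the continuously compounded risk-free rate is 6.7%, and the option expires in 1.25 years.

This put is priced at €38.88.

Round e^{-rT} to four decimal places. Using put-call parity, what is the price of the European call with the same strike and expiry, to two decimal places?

€0.12

exp(−rT) = exp(−0.067·1.25) = 0.9197
Put-call parity: C − P = S − K·e^(−rT) = 90 − 140·0.9197 = 90 − 128.7580 = -38.7580
C = P + (C − P) = 38.88 + (-38.7580) = 0.1220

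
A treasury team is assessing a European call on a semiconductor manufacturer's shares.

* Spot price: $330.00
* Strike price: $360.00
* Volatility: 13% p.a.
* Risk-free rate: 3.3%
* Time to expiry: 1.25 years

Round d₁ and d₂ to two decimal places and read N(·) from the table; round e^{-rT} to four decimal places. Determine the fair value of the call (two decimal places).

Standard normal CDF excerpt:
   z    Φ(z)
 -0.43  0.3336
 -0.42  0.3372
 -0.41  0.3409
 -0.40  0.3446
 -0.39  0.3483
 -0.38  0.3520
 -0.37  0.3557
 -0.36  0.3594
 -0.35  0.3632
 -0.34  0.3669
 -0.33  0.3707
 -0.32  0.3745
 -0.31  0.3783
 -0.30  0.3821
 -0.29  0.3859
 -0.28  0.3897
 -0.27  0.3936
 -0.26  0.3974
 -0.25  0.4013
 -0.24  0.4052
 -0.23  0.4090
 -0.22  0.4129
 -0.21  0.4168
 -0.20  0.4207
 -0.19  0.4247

T = 1.25;  σ√T = 0.1453
d₁ = [ln(330/360) + (0.033 + ½·0.13²)·1.25] / (σ√T) = (-0.0870 + 0.0518) / 0.1453 = -0.2422 → -0.24
d₂ = -0.2422 − 0.1453 = -0.3875 → -0.39
e^(−rT) = e^(−0.033·1.25) = 0.9596
N(d₁) = N(-0.24) = 0.4052;  N(d₂) = N(-0.39) = 0.3483
C = 330·0.4052 − 360·0.9596·0.3483 = 133.7160 − 120.3223 = 13.3937

$13.39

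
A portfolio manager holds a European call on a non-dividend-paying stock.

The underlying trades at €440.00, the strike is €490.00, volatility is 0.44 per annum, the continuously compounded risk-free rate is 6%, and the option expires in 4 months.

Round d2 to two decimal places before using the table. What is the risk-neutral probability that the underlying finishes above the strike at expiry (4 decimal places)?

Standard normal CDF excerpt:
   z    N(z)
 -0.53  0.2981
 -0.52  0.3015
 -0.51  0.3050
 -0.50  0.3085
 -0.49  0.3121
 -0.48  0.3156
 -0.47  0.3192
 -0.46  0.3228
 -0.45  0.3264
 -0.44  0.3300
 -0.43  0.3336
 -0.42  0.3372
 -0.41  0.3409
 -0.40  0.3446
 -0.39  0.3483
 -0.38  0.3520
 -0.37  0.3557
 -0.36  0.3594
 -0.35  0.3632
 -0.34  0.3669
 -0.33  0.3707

0.3192

σ√T = 0.44 × 0.5774 = 0.2540
ln(S/K) + (r + σ²/2)T = ln(440/490) + (0.06 + 0.44²/2)·0.3333 = -0.1076 + 0.0523 = -0.0554
d₁ = -0.0554 / 0.2540 = -0.2179 → -0.22
d₂ = d₁ − σ√T = -0.2179 − 0.2540 = -0.4720 → -0.47
Risk-neutral Pr[S_T > K] = N(d₂) = N(-0.47) = 0.3192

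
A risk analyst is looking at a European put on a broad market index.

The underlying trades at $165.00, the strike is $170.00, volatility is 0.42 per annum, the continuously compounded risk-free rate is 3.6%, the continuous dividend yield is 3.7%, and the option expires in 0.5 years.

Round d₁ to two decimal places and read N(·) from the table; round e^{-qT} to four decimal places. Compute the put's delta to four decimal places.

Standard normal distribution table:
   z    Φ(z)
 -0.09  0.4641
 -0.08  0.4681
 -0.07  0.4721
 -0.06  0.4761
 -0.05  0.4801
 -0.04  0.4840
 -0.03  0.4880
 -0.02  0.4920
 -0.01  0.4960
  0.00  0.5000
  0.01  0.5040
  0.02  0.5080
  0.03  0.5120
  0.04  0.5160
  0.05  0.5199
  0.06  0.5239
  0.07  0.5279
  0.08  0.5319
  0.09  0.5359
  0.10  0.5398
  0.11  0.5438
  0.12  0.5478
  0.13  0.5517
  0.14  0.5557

σ√T = 0.42·√0.5 = 0.2970
d₁ = [ln(165/170) + (0.036 − 0.037 + ½·0.42²)·0.5] / (σ√T) = (-0.0299 + 0.0436) / 0.2970 = 0.0463 ≈ 0.05
N(d₁) = N(0.05) = 0.5199
Δ_put = e^(−qT)·(N(d₁) − 1) = 0.9817·(0.5199 − 1) = -0.4713

-0.4713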